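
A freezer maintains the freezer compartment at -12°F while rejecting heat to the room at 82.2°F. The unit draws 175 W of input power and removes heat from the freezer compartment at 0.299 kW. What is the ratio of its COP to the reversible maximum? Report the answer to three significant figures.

Converting, Q̇_C = 0.2990 kW = 299.0 W, so COP_actual = Q̇_C/Ẇ = 299.0/175.0 = 1.709.
In absolute terms T_C = 248.71 K and T_H = 301.04 K, so ΔT = 52.33 K.
COP_Carnot = T_C/ΔT = 248.71/52.33 = 4.752.
η_II = COP_actual/COP_Carnot = 1.709/4.752 = 0.3595.

0.360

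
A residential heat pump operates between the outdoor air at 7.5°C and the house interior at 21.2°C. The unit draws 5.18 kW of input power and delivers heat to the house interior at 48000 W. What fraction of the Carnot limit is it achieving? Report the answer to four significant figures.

Converting, Q̇_H = 48000 W = 48.00 kW, so COP_actual = Q̇_H/Ẇ = 48.00/5.180 = 9.266.
In absolute terms T_C = 280.65 K and T_H = 294.35 K, so ΔT = 13.70 K.
COP_Carnot = T_H/ΔT = 294.35/13.70 = 21.49.
η_II = COP_actual/COP_Carnot = 9.266/21.49 = 0.4313.

0.4313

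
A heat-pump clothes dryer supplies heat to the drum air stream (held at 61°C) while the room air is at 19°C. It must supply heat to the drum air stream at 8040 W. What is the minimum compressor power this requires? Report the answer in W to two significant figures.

In absolute terms T_C = 292.15 K and T_H = 334.15 K, so ΔT = 42.00 K.
COP_Carnot = T_H/ΔT = 334.15/42.00 = 7.956.
Ẇ_min = Q̇/COP_Carnot = 8040/7.956 = 1011 W.

1000 W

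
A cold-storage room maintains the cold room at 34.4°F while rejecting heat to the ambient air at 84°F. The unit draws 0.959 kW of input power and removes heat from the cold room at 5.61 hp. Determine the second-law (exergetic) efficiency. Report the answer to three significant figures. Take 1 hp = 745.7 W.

0.438

Converting, Q̇_C = 5.610 hp = 4.183 kW, so COP_actual = Q̇_C/Ẇ = 4.183/0.9590 = 4.362.
In absolute terms T_C = 274.48 K and T_H = 302.04 K, so ΔT = 27.56 K.
COP_Carnot = T_C/ΔT = 274.48/27.56 = 9.961.
η_II = COP_actual/COP_Carnot = 4.362/9.961 = 0.4379.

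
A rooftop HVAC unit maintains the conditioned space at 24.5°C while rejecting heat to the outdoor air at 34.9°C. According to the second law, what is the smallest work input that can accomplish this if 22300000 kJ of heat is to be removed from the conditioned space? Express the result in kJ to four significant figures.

In absolute terms T_C = 297.65 K and T_H = 308.05 K, so ΔT = 10.40 K.
The reversible limit is COP_R = T_C/ΔT = 28.62, so W_min = Q_C/COP = Q_C·ΔT/T_C.
W_min = 22300000 × 10.40/297.65 = 779200 kJ.

779200 kJ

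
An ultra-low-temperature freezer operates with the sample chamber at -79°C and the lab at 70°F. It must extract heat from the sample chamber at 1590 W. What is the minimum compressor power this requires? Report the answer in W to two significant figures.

820 W

In absolute terms T_C = 194.15 K and T_H = 294.26 K, so ΔT = 100.1 K.
COP_Carnot = T_C/ΔT = 194.15/100.1 = 1.939.
Ẇ_min = Q̇/COP_Carnot = 1590/1.939 = 819.9 W.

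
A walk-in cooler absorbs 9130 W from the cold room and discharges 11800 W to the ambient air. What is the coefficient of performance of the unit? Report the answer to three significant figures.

3.42

The first law gives Q̇_H = Q̇_C + Ẇ, so the three rates are Q̇_C = 9130, Q̇_H = 11800, Ẇ = 2670 W.
COP_R = Q̇_C/Ẇ = 9130/2670 = 3.419.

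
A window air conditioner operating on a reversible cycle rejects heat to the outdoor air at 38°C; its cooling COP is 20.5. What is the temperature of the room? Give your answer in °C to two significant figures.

24 °C

For a Carnot refrigerator COP_R = T_C/(T_H − T_C), so T_C = COP·T_H/(1 + COP).
With T_H = 311.15 K, T_C = 20.5 × 311.15/21.50 = 296.68 K.
Converting, 296.68 K = 23.53°C.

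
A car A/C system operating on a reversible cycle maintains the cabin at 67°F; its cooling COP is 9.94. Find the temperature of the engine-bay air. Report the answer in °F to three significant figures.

120 °F

COP_R = T_C/(T_H − T_C) gives T_H − T_C = T_C/COP.
With T_C = 292.59 K, T_H = 292.59 × (1 + 1/9.94) = 322.03 K.
Converting, 322.03 K = 119.98°F.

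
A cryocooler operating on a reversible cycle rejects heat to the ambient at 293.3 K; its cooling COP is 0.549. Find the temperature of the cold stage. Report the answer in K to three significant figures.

104 K

For a Carnot refrigerator COP_R = T_C/(T_H − T_C), so T_C = COP·T_H/(1 + COP).
With T_H = 293.30 K, T_C = 0.549 × 293.30/1.549 = 103.95 K.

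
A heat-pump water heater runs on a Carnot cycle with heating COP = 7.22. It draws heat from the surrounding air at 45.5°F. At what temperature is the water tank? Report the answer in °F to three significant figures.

127 °F

COP_HP = T_H/(T_H − T_C) rearranges to T_H = COP·T_C/(COP − 1).
With T_C = 280.65 K, T_H = 7.22 × 280.65/6.220 = 325.77 K.
Converting, 325.77 K = 126.72°F.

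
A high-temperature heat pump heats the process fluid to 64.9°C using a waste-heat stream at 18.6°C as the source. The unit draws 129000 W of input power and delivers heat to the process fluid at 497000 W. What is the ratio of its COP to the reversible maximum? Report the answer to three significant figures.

COP_actual = Q̇_H/Ẇ = 497000/129000 = 3.853.
In absolute terms T_C = 291.75 K and T_H = 338.05 K, so ΔT = 46.30 K.
COP_Carnot = T_H/ΔT = 338.05/46.30 = 7.301.
η_II = COP_actual/COP_Carnot = 3.853/7.301 = 0.5277.

0.528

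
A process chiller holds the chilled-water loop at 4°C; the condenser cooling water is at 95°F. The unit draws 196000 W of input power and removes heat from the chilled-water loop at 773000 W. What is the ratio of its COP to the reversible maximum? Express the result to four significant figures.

0.4411

COP_actual = Q̇_C/Ẇ = 773000/196000 = 3.944.
In absolute terms T_C = 277.15 K and T_H = 308.15 K, so ΔT = 31.00 K.
COP_Carnot = T_C/ΔT = 277.15/31.00 = 8.940.
η_II = COP_actual/COP_Carnot = 3.944/8.940 = 0.4411.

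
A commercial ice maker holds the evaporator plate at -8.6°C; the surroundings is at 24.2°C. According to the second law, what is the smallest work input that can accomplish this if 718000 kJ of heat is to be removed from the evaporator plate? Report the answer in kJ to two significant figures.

89000 kJ

In absolute terms T_C = 264.55 K and T_H = 297.35 K, so ΔT = 32.80 K.
The reversible limit is COP_R = T_C/ΔT = 8.066, so W_min = Q_C/COP = Q_C·ΔT/T_C.
W_min = 718000 × 32.80/264.55 = 89020 kJ.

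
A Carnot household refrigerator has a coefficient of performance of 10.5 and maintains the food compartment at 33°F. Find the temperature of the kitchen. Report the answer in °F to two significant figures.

80 °F

COP_R = T_C/(T_H − T_C) gives T_H − T_C = T_C/COP.
With T_C = 273.71 K, T_H = 273.71 × (1 + 1/10.5) = 299.77 K.
Converting, 299.77 K = 79.92°F.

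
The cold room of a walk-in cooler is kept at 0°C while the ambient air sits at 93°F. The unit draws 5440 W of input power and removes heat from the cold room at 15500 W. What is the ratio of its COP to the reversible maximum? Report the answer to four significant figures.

COP_actual = Q̇_C/Ẇ = 15500/5440 = 2.849.
In absolute terms T_C = 273.15 K and T_H = 307.04 K, so ΔT = 33.89 K.
COP_Carnot = T_C/ΔT = 273.15/33.89 = 8.060.
η_II = COP_actual/COP_Carnot = 2.849/8.060 = 0.3535.

0.3535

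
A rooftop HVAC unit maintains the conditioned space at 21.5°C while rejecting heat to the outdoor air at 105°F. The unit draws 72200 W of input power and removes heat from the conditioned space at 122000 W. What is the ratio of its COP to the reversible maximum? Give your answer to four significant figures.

0.1093

COP_actual = Q̇_C/Ẇ = 122000/72200 = 1.690.
In absolute terms T_C = 294.65 K and T_H = 313.71 K, so ΔT = 19.06 K.
COP_Carnot = T_C/ΔT = 294.65/19.06 = 15.46.
η_II = COP_actual/COP_Carnot = 1.690/15.46 = 0.1093.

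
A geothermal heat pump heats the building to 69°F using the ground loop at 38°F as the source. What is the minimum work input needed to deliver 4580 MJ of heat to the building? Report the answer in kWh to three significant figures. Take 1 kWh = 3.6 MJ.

74.6 kWh

In absolute terms T_C = 276.48 K and T_H = 293.71 K, so ΔT = 17.22 K.
The reversible limit is COP_HP = T_H/ΔT = 17.05, so W_min = Q_H/COP = Q_H·ΔT/T_H.
W_min = 4580 × 17.22/293.71 = 268.6 MJ = 74.60 kWh.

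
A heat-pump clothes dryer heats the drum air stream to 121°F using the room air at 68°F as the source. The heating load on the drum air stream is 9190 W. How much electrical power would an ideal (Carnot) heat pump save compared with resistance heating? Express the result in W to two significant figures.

8400 W

In absolute terms T_C = 293.15 K and T_H = 322.59 K, so ΔT = 29.44 K.
COP_Carnot = T_H/ΔT = 322.59/29.44 = 10.96.
Resistance heating needs Ẇ_res = Q̇_H = 9190 W; the reversible heat pump needs only Ẇ_hp = Q̇_H/COP = 838.8 W.
Saving = 9190 − 838.8 = 8351 W.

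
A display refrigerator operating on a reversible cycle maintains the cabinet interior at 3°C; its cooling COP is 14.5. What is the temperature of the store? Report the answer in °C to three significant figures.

22.0 °C

COP_R = T_C/(T_H − T_C) gives T_H − T_C = T_C/COP.
With T_C = 276.15 K, T_H = 276.15 × (1 + 1/14.5) = 295.19 K.
Converting, 295.19 K = 22.04°C.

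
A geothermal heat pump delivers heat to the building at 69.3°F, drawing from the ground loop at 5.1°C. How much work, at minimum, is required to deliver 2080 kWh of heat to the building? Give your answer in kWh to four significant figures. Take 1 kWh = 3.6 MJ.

In absolute terms T_C = 278.25 K and T_H = 293.87 K, so ΔT = 15.62 K.
The reversible limit is COP_HP = T_H/ΔT = 18.81, so W_min = Q_H/COP = Q_H·ΔT/T_H.
W_min = 2080 × 15.62/293.87 = 110.6 kWh.

110.6 kWh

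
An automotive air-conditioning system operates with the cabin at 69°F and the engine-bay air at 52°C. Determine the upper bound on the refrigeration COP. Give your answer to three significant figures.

In absolute terms T_C = 293.71 K and T_H = 325.15 K, so ΔT = 31.44 K.
For a reversible cycle, COP_Carnot = T_C/ΔT = 293.71/31.44 = 9.340.

9.34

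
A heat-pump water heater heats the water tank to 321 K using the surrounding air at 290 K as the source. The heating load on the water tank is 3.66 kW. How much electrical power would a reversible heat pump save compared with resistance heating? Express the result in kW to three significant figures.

3.31 kW

The reservoir spacing is ΔT = 321 − 290 = 31.00 K.
COP_Carnot = T_H/ΔT = 321.00/31.00 = 10.35.
Resistance heating needs Ẇ_res = Q̇_H = 3.660 kW; the reversible heat pump needs only Ẇ_hp = Q̇_H/COP = 0.3535 kW.
Saving = 3.660 − 0.3535 = 3.307 kW.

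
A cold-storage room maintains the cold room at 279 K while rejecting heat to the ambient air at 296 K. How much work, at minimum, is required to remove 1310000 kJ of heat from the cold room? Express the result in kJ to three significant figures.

The reservoir spacing is ΔT = 296 − 279 = 17.00 K.
The reversible limit is COP_R = T_C/ΔT = 16.41, so W_min = Q_C/COP = Q_C·ΔT/T_C.
W_min = 1310000 × 17.00/279.00 = 79820 kJ.

79800 kJ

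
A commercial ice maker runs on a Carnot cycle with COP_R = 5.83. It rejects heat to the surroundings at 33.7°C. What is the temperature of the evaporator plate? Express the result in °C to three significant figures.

-11.2 °C

For a Carnot refrigerator COP_R = T_C/(T_H − T_C), so T_C = COP·T_H/(1 + COP).
With T_H = 306.85 K, T_C = 5.83 × 306.85/6.830 = 261.92 K.
Converting, 261.92 K = -11.23°C.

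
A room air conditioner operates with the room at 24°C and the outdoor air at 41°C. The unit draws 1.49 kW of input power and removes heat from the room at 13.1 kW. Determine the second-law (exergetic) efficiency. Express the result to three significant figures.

COP_actual = Q̇_C/Ẇ = 13.10/1.490 = 8.792.
In absolute terms T_C = 297.15 K and T_H = 314.15 K, so ΔT = 17.00 K.
COP_Carnot = T_C/ΔT = 297.15/17.00 = 17.48.
η_II = COP_actual/COP_Carnot = 8.792/17.48 = 0.5030.

0.503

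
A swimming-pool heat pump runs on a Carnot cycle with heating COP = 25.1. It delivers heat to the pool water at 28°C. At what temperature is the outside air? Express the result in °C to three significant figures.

16.0 °C

COP_HP = T_H/(T_H − T_C) gives T_H − T_C = T_H/COP.
With T_H = 301.15 K, T_C = 301.15 × (1 − 1/25.1) = 289.15 K.
Converting, 289.15 K = 16.00°C.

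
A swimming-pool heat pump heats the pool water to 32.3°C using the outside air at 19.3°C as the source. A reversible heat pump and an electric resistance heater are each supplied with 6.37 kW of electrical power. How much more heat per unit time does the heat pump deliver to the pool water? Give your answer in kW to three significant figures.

In absolute terms T_C = 292.45 K and T_H = 305.45 K, so ΔT = 13.00 K.
COP_Carnot = T_H/ΔT = 305.45/13.00 = 23.50.
The heat pump delivers Q̇_H = COP × Ẇ = 149.7 kW; the resistance heater delivers Ẇ = 6.370 kW.
Extra = (COP − 1)·Ẇ = 143.3 kW.

143 kW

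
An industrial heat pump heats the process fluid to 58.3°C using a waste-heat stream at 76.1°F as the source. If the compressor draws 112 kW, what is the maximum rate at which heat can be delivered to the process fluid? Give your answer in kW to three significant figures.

In absolute terms T_C = 297.65 K and T_H = 331.45 K, so ΔT = 33.80 K.
COP_Carnot = T_H/ΔT = 331.45/33.80 = 9.806.
Q̇_max = COP_Carnot × Ẇ = 9.806 × 112.0 kW = 1098 kW.

1100 kW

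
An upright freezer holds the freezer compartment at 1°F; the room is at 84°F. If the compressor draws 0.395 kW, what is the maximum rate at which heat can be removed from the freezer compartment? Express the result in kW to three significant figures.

2.19 kW

In absolute terms T_C = 255.93 K and T_H = 302.04 K, so ΔT = 46.11 K.
COP_Carnot = T_C/ΔT = 255.93/46.11 = 5.550.
Q̇_max = COP_Carnot × Ẇ = 5.550 × 0.3950 kW = 2.192 kW.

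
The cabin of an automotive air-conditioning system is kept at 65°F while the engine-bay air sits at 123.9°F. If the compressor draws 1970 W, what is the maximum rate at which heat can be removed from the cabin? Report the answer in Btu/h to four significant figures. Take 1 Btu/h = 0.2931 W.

59870 Btu/h

In absolute terms T_C = 291.48 K and T_H = 324.21 K, so ΔT = 32.72 K.
COP_Carnot = T_C/ΔT = 291.48/32.72 = 8.908.
Q̇_max = COP_Carnot × Ẇ = 8.908 × 1970 W = 17550 W = 59870 Btu/h.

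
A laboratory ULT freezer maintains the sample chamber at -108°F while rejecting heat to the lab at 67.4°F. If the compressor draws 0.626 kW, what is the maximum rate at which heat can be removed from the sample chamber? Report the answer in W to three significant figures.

In absolute terms T_C = 195.37 K and T_H = 292.82 K, so ΔT = 97.44 K.
COP_Carnot = T_C/ΔT = 195.37/97.44 = 2.005.
Q̇_max = COP_Carnot × Ẇ = 2.005 × 0.6260 kW = 1.255 kW = 1255 W.

1260 W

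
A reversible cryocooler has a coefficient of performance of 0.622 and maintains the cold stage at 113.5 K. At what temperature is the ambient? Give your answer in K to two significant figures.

COP_R = T_C/(T_H − T_C) gives T_H − T_C = T_C/COP.
With T_C = 113.50 K, T_H = 113.50 × (1 + 1/0.622) = 295.98 K.

300 K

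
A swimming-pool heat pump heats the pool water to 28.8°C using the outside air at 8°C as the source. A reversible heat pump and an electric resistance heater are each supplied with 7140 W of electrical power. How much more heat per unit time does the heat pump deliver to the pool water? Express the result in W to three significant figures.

In absolute terms T_C = 281.15 K and T_H = 301.95 K, so ΔT = 20.80 K.
COP_Carnot = T_H/ΔT = 301.95/20.80 = 14.52.
The heat pump delivers Q̇_H = COP × Ẇ = 103700 W; the resistance heater delivers Ẇ = 7140 W.
Extra = (COP − 1)·Ẇ = 96510 W.

96500 W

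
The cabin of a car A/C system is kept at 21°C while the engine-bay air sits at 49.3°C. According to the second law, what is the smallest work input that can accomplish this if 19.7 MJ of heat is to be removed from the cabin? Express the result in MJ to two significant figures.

In absolute terms T_C = 294.15 K and T_H = 322.45 K, so ΔT = 28.30 K.
The reversible limit is COP_R = T_C/ΔT = 10.39, so W_min = Q_C/COP = Q_C·ΔT/T_C.
W_min = 19.70 × 28.30/294.15 = 1.895 MJ.

1.9 MJ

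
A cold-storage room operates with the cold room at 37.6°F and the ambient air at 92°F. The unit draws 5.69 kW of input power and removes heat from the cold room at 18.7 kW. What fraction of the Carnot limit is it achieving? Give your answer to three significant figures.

0.360

COP_actual = Q̇_C/Ẇ = 18.70/5.690 = 3.286.
In absolute terms T_C = 276.26 K and T_H = 306.48 K, so ΔT = 30.22 K.
COP_Carnot = T_C/ΔT = 276.26/30.22 = 9.141.
η_II = COP_actual/COP_Carnot = 3.286/9.141 = 0.3595.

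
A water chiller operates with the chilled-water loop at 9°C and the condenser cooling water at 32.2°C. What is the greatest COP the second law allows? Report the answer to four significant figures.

In absolute terms T_C = 282.15 K and T_H = 305.35 K, so ΔT = 23.20 K.
For a reversible cycle, COP_Carnot = T_C/ΔT = 282.15/23.20 = 12.16.

12.16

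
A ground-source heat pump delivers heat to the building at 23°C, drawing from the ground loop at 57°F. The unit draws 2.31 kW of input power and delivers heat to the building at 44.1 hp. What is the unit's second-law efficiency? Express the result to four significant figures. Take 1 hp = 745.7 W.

0.4380

Converting, Q̇_H = 44.10 hp = 32.89 kW, so COP_actual = Q̇_H/Ẇ = 32.89/2.310 = 14.24.
In absolute terms T_C = 287.04 K and T_H = 296.15 K, so ΔT = 9.111 K.
COP_Carnot = T_H/ΔT = 296.15/9.111 = 32.50.
η_II = COP_actual/COP_Carnot = 14.24/32.50 = 0.4380.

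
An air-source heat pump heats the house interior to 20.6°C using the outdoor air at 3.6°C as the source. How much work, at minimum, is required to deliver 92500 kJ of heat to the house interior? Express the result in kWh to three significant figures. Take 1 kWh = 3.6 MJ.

1.49 kWh

In absolute terms T_C = 276.75 K and T_H = 293.75 K, so ΔT = 17.00 K.
The reversible limit is COP_HP = T_H/ΔT = 17.28, so W_min = Q_H/COP = Q_H·ΔT/T_H.
W_min = 92500 × 17.00/293.75 = 5353 kJ = 1.487 kWh.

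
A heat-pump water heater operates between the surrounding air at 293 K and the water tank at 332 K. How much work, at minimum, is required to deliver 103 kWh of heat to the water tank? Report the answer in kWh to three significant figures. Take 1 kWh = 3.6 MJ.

12.1 kWh

The reservoir spacing is ΔT = 332 − 293 = 39.00 K.
The reversible limit is COP_HP = T_H/ΔT = 8.513, so W_min = Q_H/COP = Q_H·ΔT/T_H.
W_min = 103.0 × 39.00/332.00 = 12.10 kWh.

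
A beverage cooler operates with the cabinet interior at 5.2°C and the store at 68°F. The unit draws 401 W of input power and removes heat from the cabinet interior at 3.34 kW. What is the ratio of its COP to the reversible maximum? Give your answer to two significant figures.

Converting, Q̇_C = 3.340 kW = 3340 W, so COP_actual = Q̇_C/Ẇ = 3340/401.0 = 8.329.
In absolute terms T_C = 278.35 K and T_H = 293.15 K, so ΔT = 14.80 K.
COP_Carnot = T_C/ΔT = 278.35/14.80 = 18.81.
η_II = COP_actual/COP_Carnot = 8.329/18.81 = 0.4429.

0.44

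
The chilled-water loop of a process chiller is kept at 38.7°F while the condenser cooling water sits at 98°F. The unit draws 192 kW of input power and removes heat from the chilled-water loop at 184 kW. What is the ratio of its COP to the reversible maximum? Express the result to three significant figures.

0.114

COP_actual = Q̇_C/Ẇ = 184.0/192.0 = 0.9583.
In absolute terms T_C = 276.87 K and T_H = 309.82 K, so ΔT = 32.94 K.
COP_Carnot = T_C/ΔT = 276.87/32.94 = 8.404.
η_II = COP_actual/COP_Carnot = 0.9583/8.404 = 0.1140.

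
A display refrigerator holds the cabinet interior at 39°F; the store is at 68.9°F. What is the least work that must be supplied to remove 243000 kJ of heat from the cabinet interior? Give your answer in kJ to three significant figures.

In absolute terms T_C = 277.04 K and T_H = 293.65 K, so ΔT = 16.61 K.
The reversible limit is COP_R = T_C/ΔT = 16.68, so W_min = Q_C/COP = Q_C·ΔT/T_C.
W_min = 243000 × 16.61/277.04 = 14570 kJ.

14600 kJ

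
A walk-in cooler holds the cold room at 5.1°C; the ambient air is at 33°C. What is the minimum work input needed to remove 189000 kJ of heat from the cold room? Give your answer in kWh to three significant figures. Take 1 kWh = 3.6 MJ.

In absolute terms T_C = 278.25 K and T_H = 306.15 K, so ΔT = 27.90 K.
The reversible limit is COP_R = T_C/ΔT = 9.973, so W_min = Q_C/COP = Q_C·ΔT/T_C.
W_min = 189000 × 27.90/278.25 = 18950 kJ = 5.264 kWh.

5.26 kWh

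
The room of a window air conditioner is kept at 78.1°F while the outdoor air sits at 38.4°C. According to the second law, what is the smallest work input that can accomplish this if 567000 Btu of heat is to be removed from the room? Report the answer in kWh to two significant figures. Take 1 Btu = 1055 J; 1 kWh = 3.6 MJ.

In absolute terms T_C = 298.76 K and T_H = 311.55 K, so ΔT = 12.79 K.
The reversible limit is COP_R = T_C/ΔT = 23.36, so W_min = Q_C/COP = Q_C·ΔT/T_C.
W_min = 567000 × 12.79/298.76 = 24270 Btu = 7.113 kWh.

7.1 kWh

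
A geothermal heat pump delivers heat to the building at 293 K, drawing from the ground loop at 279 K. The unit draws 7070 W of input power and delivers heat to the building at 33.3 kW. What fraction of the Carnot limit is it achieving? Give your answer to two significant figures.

Converting, Q̇_H = 33.30 kW = 33300 W, so COP_actual = Q̇_H/Ẇ = 33300/7070 = 4.710.
The reservoir spacing is ΔT = 293 − 279 = 14.00 K.
COP_Carnot = T_H/ΔT = 293.00/14.00 = 20.93.
η_II = COP_actual/COP_Carnot = 4.710/20.93 = 0.2251.

0.23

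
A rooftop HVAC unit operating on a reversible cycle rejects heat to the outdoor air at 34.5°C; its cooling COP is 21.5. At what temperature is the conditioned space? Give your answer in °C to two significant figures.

For a Carnot refrigerator COP_R = T_C/(T_H − T_C), so T_C = COP·T_H/(1 + COP).
With T_H = 307.65 K, T_C = 21.5 × 307.65/22.50 = 293.98 K.
Converting, 293.98 K = 20.83°C.

21 °C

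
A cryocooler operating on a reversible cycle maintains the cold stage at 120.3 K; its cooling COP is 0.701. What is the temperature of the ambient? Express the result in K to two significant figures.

290 K

COP_R = T_C/(T_H − T_C) gives T_H − T_C = T_C/COP.
With T_C = 120.30 K, T_H = 120.30 × (1 + 1/0.701) = 291.91 K.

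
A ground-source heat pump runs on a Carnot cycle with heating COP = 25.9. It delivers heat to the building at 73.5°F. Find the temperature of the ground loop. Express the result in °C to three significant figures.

COP_HP = T_H/(T_H − T_C) gives T_H − T_C = T_H/COP.
With T_H = 296.21 K, T_C = 296.21 × (1 − 1/25.9) = 284.77 K.
Converting, 284.77 K = 11.62°C.

11.6 °C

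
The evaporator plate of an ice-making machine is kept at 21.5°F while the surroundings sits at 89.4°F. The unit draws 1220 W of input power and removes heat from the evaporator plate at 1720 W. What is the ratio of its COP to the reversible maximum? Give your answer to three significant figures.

0.199

COP_actual = Q̇_C/Ẇ = 1720/1220 = 1.410.
In absolute terms T_C = 267.32 K and T_H = 305.04 K, so ΔT = 37.72 K.
COP_Carnot = T_C/ΔT = 267.32/37.72 = 7.086.
η_II = COP_actual/COP_Carnot = 1.410/7.086 = 0.1989.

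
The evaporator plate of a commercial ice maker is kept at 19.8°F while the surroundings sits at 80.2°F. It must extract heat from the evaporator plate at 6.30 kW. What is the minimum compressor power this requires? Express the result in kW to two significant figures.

0.79 kW

In absolute terms T_C = 266.37 K and T_H = 299.93 K, so ΔT = 33.56 K.
COP_Carnot = T_C/ΔT = 266.37/33.56 = 7.938.
Ẇ_min = Q̇/COP_Carnot = 6.300/7.938 = 0.7936 kW.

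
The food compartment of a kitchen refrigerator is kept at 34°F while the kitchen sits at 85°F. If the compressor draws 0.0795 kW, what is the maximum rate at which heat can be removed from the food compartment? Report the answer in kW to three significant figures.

In absolute terms T_C = 274.26 K and T_H = 302.59 K, so ΔT = 28.33 K.
COP_Carnot = T_C/ΔT = 274.26/28.33 = 9.680.
Q̇_max = COP_Carnot × Ẇ = 9.680 × 0.07950 kW = 0.7695 kW.

0.770 kW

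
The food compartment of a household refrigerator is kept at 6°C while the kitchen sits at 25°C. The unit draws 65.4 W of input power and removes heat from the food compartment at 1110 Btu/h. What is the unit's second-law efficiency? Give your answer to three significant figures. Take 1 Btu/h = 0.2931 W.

Converting, Q̇_C = 1110 Btu/h = 325.3 W, so COP_actual = Q̇_C/Ẇ = 325.3/65.40 = 4.975.
In absolute terms T_C = 279.15 K and T_H = 298.15 K, so ΔT = 19.00 K.
COP_Carnot = T_C/ΔT = 279.15/19.00 = 14.69.
η_II = COP_actual/COP_Carnot = 4.975/14.69 = 0.3386.

0.339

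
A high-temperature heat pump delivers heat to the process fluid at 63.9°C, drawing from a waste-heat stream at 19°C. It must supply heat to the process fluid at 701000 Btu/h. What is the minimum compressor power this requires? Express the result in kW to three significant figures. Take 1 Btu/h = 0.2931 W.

27.4 kW

In absolute terms T_C = 292.15 K and T_H = 337.05 K, so ΔT = 44.90 K.
COP_Carnot = T_H/ΔT = 337.05/44.90 = 7.507.
Ẇ_min = Q̇/COP_Carnot = 701000/7.507 = 93380 Btu/h = 27.37 kW.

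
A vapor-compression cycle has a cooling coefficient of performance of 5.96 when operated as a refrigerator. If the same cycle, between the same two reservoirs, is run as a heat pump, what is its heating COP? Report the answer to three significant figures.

6.96

The first law on one cycle gives Q_H = Q_C + W, so Q_H/W = Q_C/W + 1.
COP_HP = COP_R + 1 = 5.96 + 1 = 6.96.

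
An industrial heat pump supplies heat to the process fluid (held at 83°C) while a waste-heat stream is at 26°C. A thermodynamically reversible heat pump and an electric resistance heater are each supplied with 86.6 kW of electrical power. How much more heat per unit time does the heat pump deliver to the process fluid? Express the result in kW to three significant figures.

In absolute terms T_C = 299.15 K and T_H = 356.15 K, so ΔT = 57.00 K.
COP_Carnot = T_H/ΔT = 356.15/57.00 = 6.248.
The heat pump delivers Q̇_H = COP × Ẇ = 541.1 kW; the resistance heater delivers Ẇ = 86.60 kW.
Extra = (COP − 1)·Ẇ = 454.5 kW.

454 kW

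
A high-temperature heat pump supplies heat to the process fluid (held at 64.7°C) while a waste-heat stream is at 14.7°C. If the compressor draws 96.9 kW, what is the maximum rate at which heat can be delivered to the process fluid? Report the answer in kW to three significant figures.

In absolute terms T_C = 287.85 K and T_H = 337.85 K, so ΔT = 50.00 K.
COP_Carnot = T_H/ΔT = 337.85/50.00 = 6.757.
Q̇_max = COP_Carnot × Ẇ = 6.757 × 96.90 kW = 654.8 kW.

655 kW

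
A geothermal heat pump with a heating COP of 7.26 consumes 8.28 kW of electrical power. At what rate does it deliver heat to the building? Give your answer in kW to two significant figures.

Q̇_H = COP_HP × Ẇ = 7.26 × 8.280 = 60.11 kW.

60 kW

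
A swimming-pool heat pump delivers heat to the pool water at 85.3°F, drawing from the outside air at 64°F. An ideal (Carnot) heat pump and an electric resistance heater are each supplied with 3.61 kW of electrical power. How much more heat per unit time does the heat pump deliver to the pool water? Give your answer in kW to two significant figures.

In absolute terms T_C = 290.93 K and T_H = 302.76 K, so ΔT = 11.83 K.
COP_Carnot = T_H/ΔT = 302.76/11.83 = 25.59.
The heat pump delivers Q̇_H = COP × Ẇ = 92.36 kW; the resistance heater delivers Ẇ = 3.610 kW.
Extra = (COP − 1)·Ẇ = 88.75 kW.

89 kW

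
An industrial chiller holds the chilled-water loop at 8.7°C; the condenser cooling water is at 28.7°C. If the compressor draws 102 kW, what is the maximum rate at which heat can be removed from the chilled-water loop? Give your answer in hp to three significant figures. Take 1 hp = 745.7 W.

In absolute terms T_C = 281.85 K and T_H = 301.85 K, so ΔT = 20.00 K.
COP_Carnot = T_C/ΔT = 281.85/20.00 = 14.09.
Q̇_max = COP_Carnot × Ẇ = 14.09 × 102.0 kW = 1437 kW = 1928 hp.

1930 hp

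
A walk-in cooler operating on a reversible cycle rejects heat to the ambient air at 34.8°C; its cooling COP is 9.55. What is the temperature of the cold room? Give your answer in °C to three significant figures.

For a Carnot refrigerator COP_R = T_C/(T_H − T_C), so T_C = COP·T_H/(1 + COP).
With T_H = 307.95 K, T_C = 9.55 × 307.95/10.55 = 278.76 K.
Converting, 278.76 K = 5.61°C.

5.61 °C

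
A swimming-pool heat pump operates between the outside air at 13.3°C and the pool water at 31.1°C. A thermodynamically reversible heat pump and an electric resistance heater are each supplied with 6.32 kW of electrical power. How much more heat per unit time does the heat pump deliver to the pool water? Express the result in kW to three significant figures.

In absolute terms T_C = 286.45 K and T_H = 304.25 K, so ΔT = 17.80 K.
COP_Carnot = T_H/ΔT = 304.25/17.80 = 17.09.
The heat pump delivers Q̇_H = COP × Ẇ = 108.0 kW; the resistance heater delivers Ẇ = 6.320 kW.
Extra = (COP − 1)·Ẇ = 101.7 kW.

102 kW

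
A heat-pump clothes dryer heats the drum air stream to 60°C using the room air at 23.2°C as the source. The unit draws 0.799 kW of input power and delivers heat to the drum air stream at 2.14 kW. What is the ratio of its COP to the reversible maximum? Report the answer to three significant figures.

0.296

COP_actual = Q̇_H/Ẇ = 2.140/0.7990 = 2.678.
In absolute terms T_C = 296.35 K and T_H = 333.15 K, so ΔT = 36.80 K.
COP_Carnot = T_H/ΔT = 333.15/36.80 = 9.053.
η_II = COP_actual/COP_Carnot = 2.678/9.053 = 0.2959.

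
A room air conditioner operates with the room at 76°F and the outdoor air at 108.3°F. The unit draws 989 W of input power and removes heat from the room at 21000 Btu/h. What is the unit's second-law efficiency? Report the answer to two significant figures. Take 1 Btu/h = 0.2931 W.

0.38

Converting, Q̇_C = 21000 Btu/h = 6155 W, so COP_actual = Q̇_C/Ẇ = 6155/989.0 = 6.224.
In absolute terms T_C = 297.59 K and T_H = 315.54 K, so ΔT = 17.94 K.
COP_Carnot = T_C/ΔT = 297.59/17.94 = 16.58.
η_II = COP_actual/COP_Carnot = 6.224/16.58 = 0.3753.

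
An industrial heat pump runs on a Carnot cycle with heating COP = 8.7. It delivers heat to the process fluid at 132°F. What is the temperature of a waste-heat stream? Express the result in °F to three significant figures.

COP_HP = T_H/(T_H − T_C) gives T_H − T_C = T_H/COP.
With T_H = 328.71 K, T_C = 328.71 × (1 − 1/8.7) = 290.92 K.
Converting, 290.92 K = 63.99°F.

64.0 °F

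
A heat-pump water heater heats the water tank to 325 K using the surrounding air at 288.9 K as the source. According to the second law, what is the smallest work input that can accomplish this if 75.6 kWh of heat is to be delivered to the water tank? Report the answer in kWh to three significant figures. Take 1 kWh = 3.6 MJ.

8.40 kWh

The reservoir spacing is ΔT = 325 − 288.9 = 36.10 K.
The reversible limit is COP_HP = T_H/ΔT = 9.003, so W_min = Q_H/COP = Q_H·ΔT/T_H.
W_min = 75.60 × 36.10/325.00 = 8.397 kWh.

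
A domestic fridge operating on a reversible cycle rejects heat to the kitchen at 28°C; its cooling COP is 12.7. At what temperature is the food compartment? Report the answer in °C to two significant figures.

6.0 °C

For a Carnot refrigerator COP_R = T_C/(T_H − T_C), so T_C = COP·T_H/(1 + COP).
With T_H = 301.15 K, T_C = 12.7 × 301.15/13.70 = 279.17 K.
Converting, 279.17 K = 6.02°C.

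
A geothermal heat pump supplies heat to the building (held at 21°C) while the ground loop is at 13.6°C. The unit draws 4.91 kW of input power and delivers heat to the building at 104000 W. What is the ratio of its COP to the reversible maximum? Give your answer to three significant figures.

0.533

Converting, Q̇_H = 104000 W = 104.0 kW, so COP_actual = Q̇_H/Ẇ = 104.0/4.910 = 21.18.
In absolute terms T_C = 286.75 K and T_H = 294.15 K, so ΔT = 7.400 K.
COP_Carnot = T_H/ΔT = 294.15/7.400 = 39.75.
η_II = COP_actual/COP_Carnot = 21.18/39.75 = 0.5329.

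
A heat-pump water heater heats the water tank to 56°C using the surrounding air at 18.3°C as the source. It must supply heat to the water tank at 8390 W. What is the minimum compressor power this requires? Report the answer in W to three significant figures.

In absolute terms T_C = 291.45 K and T_H = 329.15 K, so ΔT = 37.70 K.
COP_Carnot = T_H/ΔT = 329.15/37.70 = 8.731.
Ẇ_min = Q̇/COP_Carnot = 8390/8.731 = 961.0 W.

961 W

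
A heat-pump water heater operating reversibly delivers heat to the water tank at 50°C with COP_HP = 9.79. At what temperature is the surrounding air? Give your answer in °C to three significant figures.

COP_HP = T_H/(T_H − T_C) gives T_H − T_C = T_H/COP.
With T_H = 323.15 K, T_C = 323.15 × (1 − 1/9.79) = 290.14 K.
Converting, 290.14 K = 16.99°C.

17.0 °C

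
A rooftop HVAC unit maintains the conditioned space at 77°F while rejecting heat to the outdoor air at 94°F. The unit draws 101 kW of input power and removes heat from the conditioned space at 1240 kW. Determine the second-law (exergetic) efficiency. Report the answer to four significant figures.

0.3889

COP_actual = Q̇_C/Ẇ = 1240/101.0 = 12.28.
In absolute terms T_C = 298.15 K and T_H = 307.59 K, so ΔT = 9.444 K.
COP_Carnot = T_C/ΔT = 298.15/9.444 = 31.57.
η_II = COP_actual/COP_Carnot = 12.28/31.57 = 0.3889.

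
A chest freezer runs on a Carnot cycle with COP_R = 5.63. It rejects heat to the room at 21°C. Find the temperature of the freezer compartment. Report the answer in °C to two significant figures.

-23 °C

For a Carnot refrigerator COP_R = T_C/(T_H − T_C), so T_C = COP·T_H/(1 + COP).
With T_H = 294.15 K, T_C = 5.63 × 294.15/6.630 = 249.78 K.
Converting, 249.78 K = -23.37°C.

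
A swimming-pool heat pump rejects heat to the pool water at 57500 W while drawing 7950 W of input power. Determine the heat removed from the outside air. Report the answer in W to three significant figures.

For a cyclic device the first law requires Q̇_H = Q̇_C + Ẇ.
Q̇_C = Q̇_H − Ẇ = 49550 W.

49600 W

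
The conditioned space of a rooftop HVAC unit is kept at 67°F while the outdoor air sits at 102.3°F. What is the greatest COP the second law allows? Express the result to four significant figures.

In absolute terms T_C = 292.59 K and T_H = 312.21 K, so ΔT = 19.61 K.
For a reversible cycle, COP_Carnot = T_C/ΔT = 292.59/19.61 = 14.92.

14.92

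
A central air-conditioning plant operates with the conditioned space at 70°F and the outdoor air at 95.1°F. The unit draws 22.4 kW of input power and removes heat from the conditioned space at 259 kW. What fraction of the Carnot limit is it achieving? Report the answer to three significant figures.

COP_actual = Q̇_C/Ẇ = 259.0/22.40 = 11.56.
In absolute terms T_C = 294.26 K and T_H = 308.21 K, so ΔT = 13.94 K.
COP_Carnot = T_C/ΔT = 294.26/13.94 = 21.10.
η_II = COP_actual/COP_Carnot = 11.56/21.10 = 0.5479.

0.548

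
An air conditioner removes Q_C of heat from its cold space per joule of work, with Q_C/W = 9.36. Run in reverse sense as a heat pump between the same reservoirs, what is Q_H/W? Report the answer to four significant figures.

The first law on one cycle gives Q_H = Q_C + W, so Q_H/W = Q_C/W + 1.
COP_HP = COP_R + 1 = 9.36 + 1 = 10.36.

10.36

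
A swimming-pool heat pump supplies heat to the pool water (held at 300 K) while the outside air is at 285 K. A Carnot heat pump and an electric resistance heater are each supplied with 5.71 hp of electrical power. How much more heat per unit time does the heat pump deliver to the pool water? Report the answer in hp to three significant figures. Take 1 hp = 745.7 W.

108 hp

The reservoir spacing is ΔT = 300 − 285 = 15.00 K.
COP_Carnot = T_H/ΔT = 300.00/15.00 = 20.00.
The heat pump delivers Q̇_H = COP × Ẇ = 114.2 hp; the resistance heater delivers Ẇ = 5.710 hp.
Extra = (COP − 1)·Ẇ = 108.5 hp.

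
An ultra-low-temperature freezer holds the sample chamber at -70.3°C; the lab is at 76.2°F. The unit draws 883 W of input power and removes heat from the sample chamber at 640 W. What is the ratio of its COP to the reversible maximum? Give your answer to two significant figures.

COP_actual = Q̇_C/Ẇ = 640.0/883.0 = 0.7248.
In absolute terms T_C = 202.85 K and T_H = 297.71 K, so ΔT = 94.86 K.
COP_Carnot = T_C/ΔT = 202.85/94.86 = 2.139.
η_II = COP_actual/COP_Carnot = 0.7248/2.139 = 0.3389.

0.34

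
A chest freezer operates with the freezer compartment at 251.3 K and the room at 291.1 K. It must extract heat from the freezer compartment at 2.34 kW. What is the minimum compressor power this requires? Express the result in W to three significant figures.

371 W

The reservoir spacing is ΔT = 291.1 − 251.3 = 39.80 K.
COP_Carnot = T_C/ΔT = 251.30/39.80 = 6.314.
Ẇ_min = Q̇/COP_Carnot = 2.340/6.314 = 0.3706 kW = 370.6 W.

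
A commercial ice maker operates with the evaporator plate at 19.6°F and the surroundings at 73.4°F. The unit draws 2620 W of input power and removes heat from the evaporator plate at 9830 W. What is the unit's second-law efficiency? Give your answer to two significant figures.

0.42

COP_actual = Q̇_C/Ẇ = 9830/2620 = 3.752.
In absolute terms T_C = 266.26 K and T_H = 296.15 K, so ΔT = 29.89 K.
COP_Carnot = T_C/ΔT = 266.26/29.89 = 8.908.
η_II = COP_actual/COP_Carnot = 3.752/8.908 = 0.4212.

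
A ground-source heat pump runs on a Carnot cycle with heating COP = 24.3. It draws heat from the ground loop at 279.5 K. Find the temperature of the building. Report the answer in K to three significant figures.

291 K

COP_HP = T_H/(T_H − T_C) rearranges to T_H = COP·T_C/(COP − 1).
With T_C = 279.50 K, T_H = 24.3 × 279.50/23.30 = 291.50 K.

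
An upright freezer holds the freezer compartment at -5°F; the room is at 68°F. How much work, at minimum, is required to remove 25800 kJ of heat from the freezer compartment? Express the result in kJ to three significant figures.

In absolute terms T_C = 252.59 K and T_H = 293.15 K, so ΔT = 40.56 K.
The reversible limit is COP_R = T_C/ΔT = 6.228, so W_min = Q_C/COP = Q_C·ΔT/T_C.
W_min = 25800 × 40.56/252.59 = 4142 kJ.

4140 kJ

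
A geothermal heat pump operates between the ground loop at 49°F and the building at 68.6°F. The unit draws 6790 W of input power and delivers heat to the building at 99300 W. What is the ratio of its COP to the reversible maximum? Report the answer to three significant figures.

COP_actual = Q̇_H/Ẇ = 99300/6790 = 14.62.
In absolute terms T_C = 282.59 K and T_H = 293.48 K, so ΔT = 10.89 K.
COP_Carnot = T_H/ΔT = 293.48/10.89 = 26.95.
η_II = COP_actual/COP_Carnot = 14.62/26.95 = 0.5426.

0.543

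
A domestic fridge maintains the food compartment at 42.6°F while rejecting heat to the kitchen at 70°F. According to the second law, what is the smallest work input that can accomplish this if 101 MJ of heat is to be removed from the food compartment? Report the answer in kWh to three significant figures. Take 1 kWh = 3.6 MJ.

In absolute terms T_C = 279.04 K and T_H = 294.26 K, so ΔT = 15.22 K.
The reversible limit is COP_R = T_C/ΔT = 18.33, so W_min = Q_C/COP = Q_C·ΔT/T_C.
W_min = 101.0 × 15.22/279.04 = 5.510 MJ = 1.530 kWh.

1.53 kWh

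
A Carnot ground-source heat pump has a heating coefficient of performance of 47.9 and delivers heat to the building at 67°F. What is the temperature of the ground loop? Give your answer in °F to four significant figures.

COP_HP = T_H/(T_H − T_C) gives T_H − T_C = T_H/COP.
With T_H = 292.59 K, T_C = 292.59 × (1 − 1/47.9) = 286.49 K.
Converting, 286.49 K = 56.00°F.

56.00 °F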